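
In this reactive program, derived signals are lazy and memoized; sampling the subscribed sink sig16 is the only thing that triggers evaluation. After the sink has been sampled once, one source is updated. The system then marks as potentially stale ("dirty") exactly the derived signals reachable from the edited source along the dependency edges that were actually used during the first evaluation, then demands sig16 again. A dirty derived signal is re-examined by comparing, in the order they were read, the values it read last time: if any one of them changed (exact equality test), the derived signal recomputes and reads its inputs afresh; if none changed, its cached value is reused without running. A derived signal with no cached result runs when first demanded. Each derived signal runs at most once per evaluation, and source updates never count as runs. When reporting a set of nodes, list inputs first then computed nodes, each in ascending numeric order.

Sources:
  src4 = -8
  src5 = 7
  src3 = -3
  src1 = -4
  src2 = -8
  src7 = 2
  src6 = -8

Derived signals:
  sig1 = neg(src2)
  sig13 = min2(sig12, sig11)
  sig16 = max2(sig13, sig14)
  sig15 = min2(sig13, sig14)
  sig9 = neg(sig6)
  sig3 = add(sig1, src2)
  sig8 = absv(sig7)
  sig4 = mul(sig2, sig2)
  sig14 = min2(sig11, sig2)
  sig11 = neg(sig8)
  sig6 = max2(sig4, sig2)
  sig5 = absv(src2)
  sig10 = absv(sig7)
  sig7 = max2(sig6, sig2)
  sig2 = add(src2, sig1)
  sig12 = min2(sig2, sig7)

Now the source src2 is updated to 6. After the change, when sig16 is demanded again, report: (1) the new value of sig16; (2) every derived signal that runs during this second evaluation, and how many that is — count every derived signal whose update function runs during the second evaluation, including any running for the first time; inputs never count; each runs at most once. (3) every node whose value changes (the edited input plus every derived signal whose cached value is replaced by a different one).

First demand of the output computes:
  sig1 = neg(-8) = 8
  sig2 = add(-8, 8) = 0
  sig4 = mul(0, 0) = 0
  sig6 = max2(0, 0) = 0
  sig7 = max2(0, 0) = 0
  sig8 = absv(0) = 0
  sig11 = neg(0) = 0
  sig12 = min2(0, 0) = 0
  sig13 = min2(0, 0) = 0
  sig14 = min2(0, 0) = 0
  sig16 = max2(0, 0) = 0

After the edit, cleaning proceeds:
  sig1: a read changed (src2 -8->6) — executes, giving -6.
  sig2: a read changed (src2 -8->6; sig1 8->-6) — executes, giving 0 — identical to its old value.
  sig4: dirty, but its reads are unchanged (sig2 unchanged, sig2 unchanged); cached 0 stands.
  sig6: dirty, but its reads are unchanged (sig4 unchanged, sig2 unchanged); cached 0 stands.
  sig7: dirty, but its reads are unchanged (sig6 unchanged, sig2 unchanged); cached 0 stands.
  sig8: dirty, but its reads are unchanged (sig7 unchanged); cached 0 stands.
  sig11: dirty, but its reads are unchanged (sig8 unchanged); cached 0 stands.
  sig12: dirty, but its reads are unchanged (sig2 unchanged, sig7 unchanged); cached 0 stands.
  sig13: dirty, but its reads are unchanged (sig12 unchanged, sig11 unchanged); cached 0 stands.
  sig14: dirty, but its reads are unchanged (sig11 unchanged, sig2 unchanged); cached 0 stands.
  sig16: dirty, but its reads are unchanged (sig13 unchanged, sig14 unchanged); cached 0 stands.

Note the absorption at sig2: it re-runs yet its value is the same, leaving the output's value untouched.

Demanding sig16 again yields 0.
2 derived signals run: sig1, sig2.
The nodes whose values change: src2, sig1.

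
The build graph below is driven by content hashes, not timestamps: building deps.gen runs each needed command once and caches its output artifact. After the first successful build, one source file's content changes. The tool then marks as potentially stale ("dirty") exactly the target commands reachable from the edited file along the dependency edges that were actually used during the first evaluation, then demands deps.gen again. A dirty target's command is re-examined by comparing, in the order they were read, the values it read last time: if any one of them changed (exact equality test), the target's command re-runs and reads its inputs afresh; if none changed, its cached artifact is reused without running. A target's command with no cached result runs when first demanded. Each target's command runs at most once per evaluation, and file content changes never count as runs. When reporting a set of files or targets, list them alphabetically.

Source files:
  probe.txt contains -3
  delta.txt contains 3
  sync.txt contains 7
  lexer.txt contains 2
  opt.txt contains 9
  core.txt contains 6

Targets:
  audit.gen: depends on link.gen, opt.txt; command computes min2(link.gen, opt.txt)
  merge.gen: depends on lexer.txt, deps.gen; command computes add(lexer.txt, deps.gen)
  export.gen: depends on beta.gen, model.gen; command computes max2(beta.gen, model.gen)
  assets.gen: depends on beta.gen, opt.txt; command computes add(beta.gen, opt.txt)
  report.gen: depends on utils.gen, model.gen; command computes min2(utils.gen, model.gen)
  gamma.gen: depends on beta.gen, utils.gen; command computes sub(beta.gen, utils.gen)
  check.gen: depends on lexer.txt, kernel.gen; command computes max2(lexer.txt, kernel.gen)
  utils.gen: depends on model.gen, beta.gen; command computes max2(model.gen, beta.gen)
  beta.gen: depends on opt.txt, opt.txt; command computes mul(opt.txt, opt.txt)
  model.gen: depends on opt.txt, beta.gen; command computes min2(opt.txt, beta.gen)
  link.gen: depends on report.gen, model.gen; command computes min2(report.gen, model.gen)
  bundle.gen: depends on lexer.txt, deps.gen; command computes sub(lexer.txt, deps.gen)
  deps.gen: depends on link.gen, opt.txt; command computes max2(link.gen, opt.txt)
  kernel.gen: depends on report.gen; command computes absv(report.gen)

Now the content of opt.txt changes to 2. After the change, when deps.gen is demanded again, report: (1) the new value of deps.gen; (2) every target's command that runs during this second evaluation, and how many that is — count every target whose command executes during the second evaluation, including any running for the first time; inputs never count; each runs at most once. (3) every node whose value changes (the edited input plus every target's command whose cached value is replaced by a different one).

Initial pass — values computed on the first demand:
  beta.gen = mul(9, 9) = 81
  model.gen = min2(9, 81) = 9
  utils.gen = max2(9, 81) = 81
  report.gen = min2(81, 9) = 9
  link.gen = min2(9, 9) = 9
  deps.gen = max2(9, 9) = 9

Second demand — change propagation:
  beta.gen: re-runs because opt.txt 9->2; opt.txt 9->2; new result 4.
  model.gen: re-runs because opt.txt 9->2; beta.gen 81->4; new result 2.
  utils.gen: re-runs because model.gen 9->2; beta.gen 81->4; new result 4.
  report.gen: re-runs because utils.gen 81->4; model.gen 9->2; new result 2.
  link.gen: re-runs because report.gen 9->2; model.gen 9->2; new result 2.
  deps.gen: re-runs because link.gen 9->2; opt.txt 9->2; new result 2.

deps.gen now evaluates to 2.
Run set: beta.gen, deps.gen, link.gen, model.gen, report.gen, utils.gen (6 run).
Changed values: beta.gen, deps.gen, link.gen, model.gen, opt.txt, report.gen, utils.gen.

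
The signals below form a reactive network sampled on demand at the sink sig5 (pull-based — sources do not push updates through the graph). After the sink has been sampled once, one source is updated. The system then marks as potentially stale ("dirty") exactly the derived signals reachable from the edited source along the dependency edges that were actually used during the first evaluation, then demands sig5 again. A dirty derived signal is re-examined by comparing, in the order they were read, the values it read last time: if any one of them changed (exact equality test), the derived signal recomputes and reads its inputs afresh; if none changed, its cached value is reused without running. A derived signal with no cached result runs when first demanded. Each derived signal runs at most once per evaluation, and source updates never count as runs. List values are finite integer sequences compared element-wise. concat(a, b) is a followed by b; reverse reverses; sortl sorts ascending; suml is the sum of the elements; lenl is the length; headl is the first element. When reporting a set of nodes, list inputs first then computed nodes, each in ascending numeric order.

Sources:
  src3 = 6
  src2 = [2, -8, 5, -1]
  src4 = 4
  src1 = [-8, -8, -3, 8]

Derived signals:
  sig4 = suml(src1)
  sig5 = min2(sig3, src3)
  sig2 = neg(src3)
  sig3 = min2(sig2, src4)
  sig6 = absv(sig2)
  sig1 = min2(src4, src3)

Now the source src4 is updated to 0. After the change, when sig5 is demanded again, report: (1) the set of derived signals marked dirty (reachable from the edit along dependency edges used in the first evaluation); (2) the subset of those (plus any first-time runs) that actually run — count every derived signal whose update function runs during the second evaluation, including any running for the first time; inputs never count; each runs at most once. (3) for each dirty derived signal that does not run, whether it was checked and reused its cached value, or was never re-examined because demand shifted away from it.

Initial pass — values computed on the first demand:
  sig2 = neg(6) = -6
  sig3 = min2(-6, 4) = -6
  sig5 = min2(-6, 6) = -6

Second demand — change propagation:
  sig3: re-runs because src4 4->0; new result -6 (unchanged).
  sig5: re-examined; everything it read last time is the same (sig3 unchanged, src3 unchanged) — cache -6 kept, no run.

The important point: sig3 recomputes to an identical value, and the output ends up unchanged.

Dirty set: sig3, sig5.
Run set: sig3 (1 run).
Re-examined without running (cache reused): sig5.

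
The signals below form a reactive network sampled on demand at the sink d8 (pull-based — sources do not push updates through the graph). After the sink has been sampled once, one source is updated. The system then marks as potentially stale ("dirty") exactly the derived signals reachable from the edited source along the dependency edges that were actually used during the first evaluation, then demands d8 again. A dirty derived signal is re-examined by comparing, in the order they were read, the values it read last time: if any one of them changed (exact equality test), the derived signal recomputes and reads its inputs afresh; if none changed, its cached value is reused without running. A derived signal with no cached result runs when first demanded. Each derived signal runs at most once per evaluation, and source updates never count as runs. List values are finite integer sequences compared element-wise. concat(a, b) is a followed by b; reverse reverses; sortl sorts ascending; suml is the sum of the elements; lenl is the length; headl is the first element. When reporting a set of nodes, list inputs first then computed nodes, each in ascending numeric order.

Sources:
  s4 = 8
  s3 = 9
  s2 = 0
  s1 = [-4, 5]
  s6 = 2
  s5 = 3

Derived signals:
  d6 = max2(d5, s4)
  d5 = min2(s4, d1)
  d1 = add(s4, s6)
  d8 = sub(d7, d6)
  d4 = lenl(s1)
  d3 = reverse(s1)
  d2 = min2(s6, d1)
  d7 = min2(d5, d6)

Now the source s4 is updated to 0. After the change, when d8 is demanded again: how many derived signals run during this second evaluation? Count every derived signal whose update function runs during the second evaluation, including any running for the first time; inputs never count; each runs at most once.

Run set: d1, d5, d6, d7, d8 (5 run).

Initial pass — values computed on the first demand:
  d1 = add(8, 2) = 10
  d5 = min2(8, 10) = 8
  d6 = max2(8, 8) = 8
  d7 = min2(8, 8) = 8
  d8 = sub(8, 8) = 0

Second demand — change propagation:
  d1: re-runs because s4 8->0; new result 2.
  d5: re-runs because s4 8->0; d1 10->2; new result 0.
  d6: re-runs because d5 8->0; s4 8->0; new result 0.
  d7: re-runs because d5 8->0; d6 8->0; new result 0.
  d8: re-runs because d7 8->0; d6 8->0; new result 0 (unchanged).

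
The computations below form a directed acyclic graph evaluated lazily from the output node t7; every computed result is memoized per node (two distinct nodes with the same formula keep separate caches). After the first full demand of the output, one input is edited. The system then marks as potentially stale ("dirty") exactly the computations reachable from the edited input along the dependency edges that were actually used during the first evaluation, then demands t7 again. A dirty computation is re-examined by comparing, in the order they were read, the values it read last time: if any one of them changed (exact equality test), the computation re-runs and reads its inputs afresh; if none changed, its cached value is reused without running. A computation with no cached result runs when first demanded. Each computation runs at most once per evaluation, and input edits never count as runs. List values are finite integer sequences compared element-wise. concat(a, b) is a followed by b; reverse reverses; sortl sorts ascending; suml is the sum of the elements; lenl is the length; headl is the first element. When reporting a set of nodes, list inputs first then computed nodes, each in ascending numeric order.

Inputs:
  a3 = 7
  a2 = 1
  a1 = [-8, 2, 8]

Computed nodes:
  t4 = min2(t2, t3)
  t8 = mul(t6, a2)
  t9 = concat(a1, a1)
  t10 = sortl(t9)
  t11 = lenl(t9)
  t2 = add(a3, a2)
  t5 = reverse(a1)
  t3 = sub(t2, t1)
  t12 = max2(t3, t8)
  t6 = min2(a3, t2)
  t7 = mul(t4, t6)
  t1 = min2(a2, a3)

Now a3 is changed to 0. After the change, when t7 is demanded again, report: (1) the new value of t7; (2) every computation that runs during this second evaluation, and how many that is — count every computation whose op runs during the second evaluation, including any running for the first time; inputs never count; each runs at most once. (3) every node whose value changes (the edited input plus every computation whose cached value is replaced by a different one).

First demand of the output computes:
  t1 = min2(1, 7) = 1
  t2 = add(7, 1) = 8
  t3 = sub(8, 1) = 7
  t4 = min2(8, 7) = 7
  t6 = min2(7, 8) = 7
  t7 = mul(7, 7) = 49

After the edit, cleaning proceeds:
  t1: a read changed (a3 7->0) — executes, giving 0.
  t2: a read changed (a3 7->0) — executes, giving 1.
  t3: a read changed (t2 8->1; t1 1->0) — executes, giving 1.
  t4: a read changed (t2 8->1; t3 7->1) — executes, giving 1.
  t6: a read changed (a3 7->0; t2 8->1) — executes, giving 0.
  t7: a read changed (t4 7->1; t6 7->0) — executes, giving 0.

Demanding t7 again yields 0.
6 computations run: t1, t2, t3, t4, t6, t7.
The nodes whose values change: a3, t1, t2, t3, t4, t6, t7.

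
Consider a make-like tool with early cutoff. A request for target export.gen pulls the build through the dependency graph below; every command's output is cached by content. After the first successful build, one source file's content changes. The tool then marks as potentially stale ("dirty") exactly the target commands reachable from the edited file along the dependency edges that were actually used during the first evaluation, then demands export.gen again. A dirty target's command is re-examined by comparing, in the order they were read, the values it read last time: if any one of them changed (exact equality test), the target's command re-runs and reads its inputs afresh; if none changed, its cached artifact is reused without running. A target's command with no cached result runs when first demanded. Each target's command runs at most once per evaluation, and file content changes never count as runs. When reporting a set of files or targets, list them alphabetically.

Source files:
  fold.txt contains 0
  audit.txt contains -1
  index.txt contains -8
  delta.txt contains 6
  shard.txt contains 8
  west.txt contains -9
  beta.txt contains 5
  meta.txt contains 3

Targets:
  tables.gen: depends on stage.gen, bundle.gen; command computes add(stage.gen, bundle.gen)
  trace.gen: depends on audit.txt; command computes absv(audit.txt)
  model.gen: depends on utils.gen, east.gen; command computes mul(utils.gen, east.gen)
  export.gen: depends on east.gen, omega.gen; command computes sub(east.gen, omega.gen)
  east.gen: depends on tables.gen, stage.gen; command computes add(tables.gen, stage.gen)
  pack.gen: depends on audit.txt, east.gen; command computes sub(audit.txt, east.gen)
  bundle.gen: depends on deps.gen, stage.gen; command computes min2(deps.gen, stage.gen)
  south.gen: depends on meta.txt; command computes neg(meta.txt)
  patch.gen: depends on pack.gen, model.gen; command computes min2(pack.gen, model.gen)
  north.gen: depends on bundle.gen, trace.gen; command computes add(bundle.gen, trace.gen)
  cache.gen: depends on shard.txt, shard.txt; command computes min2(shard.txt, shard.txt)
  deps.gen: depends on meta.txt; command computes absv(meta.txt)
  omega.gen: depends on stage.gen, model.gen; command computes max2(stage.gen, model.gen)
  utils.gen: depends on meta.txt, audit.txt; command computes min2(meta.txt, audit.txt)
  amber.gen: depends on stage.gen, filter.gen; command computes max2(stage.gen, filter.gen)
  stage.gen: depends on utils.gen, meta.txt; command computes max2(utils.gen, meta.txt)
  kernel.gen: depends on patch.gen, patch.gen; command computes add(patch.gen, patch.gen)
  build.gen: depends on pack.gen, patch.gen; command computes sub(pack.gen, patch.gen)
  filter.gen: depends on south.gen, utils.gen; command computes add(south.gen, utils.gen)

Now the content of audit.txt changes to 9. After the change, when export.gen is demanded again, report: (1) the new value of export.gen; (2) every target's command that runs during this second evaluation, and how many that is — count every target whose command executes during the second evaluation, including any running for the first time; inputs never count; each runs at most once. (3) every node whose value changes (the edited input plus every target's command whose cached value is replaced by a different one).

Demanding export.gen again yields -18.
5 target commands run: export.gen, model.gen, omega.gen, stage.gen, utils.gen.
The nodes whose values change: audit.txt, export.gen, model.gen, omega.gen, utils.gen.
Note where the cutoff bites: bundle.gen is checked, finds nothing changed, and keeps its cache.

First demand of the output computes:
  deps.gen = absv(3) = 3
  utils.gen = min2(3, -1) = -1
  stage.gen = max2(-1, 3) = 3
  bundle.gen = min2(3, 3) = 3
  tables.gen = add(3, 3) = 6
  east.gen = add(6, 3) = 9
  model.gen = mul(-1, 9) = -9
  omega.gen = max2(3, -9) = 3
  export.gen = sub(9, 3) = 6

After the edit, cleaning proceeds:
  utils.gen: a read changed (audit.txt -1->9) — executes, giving 3.
  stage.gen: a read changed (utils.gen -1->3) — executes, giving 3 — identical to its old value.
  bundle.gen: dirty, but its reads are unchanged (deps.gen unchanged, stage.gen unchanged); cached 3 stands.
  tables.gen: dirty, but its reads are unchanged (stage.gen unchanged, bundle.gen unchanged); cached 6 stands.
  east.gen: dirty, but its reads are unchanged (tables.gen unchanged, stage.gen unchanged); cached 9 stands.
  model.gen: a read changed (utils.gen -1->3) — executes, giving 27.
  omega.gen: a read changed (model.gen -9->27) — executes, giving 27.
  export.gen: a read changed (omega.gen 3->27) — executes, giving -18.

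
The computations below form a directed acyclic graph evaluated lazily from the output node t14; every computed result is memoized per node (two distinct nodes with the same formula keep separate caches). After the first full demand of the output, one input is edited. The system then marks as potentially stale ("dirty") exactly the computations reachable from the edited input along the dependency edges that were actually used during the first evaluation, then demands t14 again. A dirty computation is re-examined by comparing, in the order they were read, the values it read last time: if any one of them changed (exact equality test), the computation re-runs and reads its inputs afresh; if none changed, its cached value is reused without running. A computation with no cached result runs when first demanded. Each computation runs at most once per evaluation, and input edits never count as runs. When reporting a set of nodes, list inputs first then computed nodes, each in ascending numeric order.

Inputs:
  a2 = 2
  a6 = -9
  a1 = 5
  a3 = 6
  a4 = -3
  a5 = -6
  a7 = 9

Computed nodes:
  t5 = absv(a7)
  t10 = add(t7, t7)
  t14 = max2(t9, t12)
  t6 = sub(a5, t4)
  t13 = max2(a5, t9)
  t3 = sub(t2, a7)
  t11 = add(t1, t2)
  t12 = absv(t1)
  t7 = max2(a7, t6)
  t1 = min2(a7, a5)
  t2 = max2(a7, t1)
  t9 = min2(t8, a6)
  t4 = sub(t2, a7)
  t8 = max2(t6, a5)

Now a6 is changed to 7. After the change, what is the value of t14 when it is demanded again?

First demand of the output computes:
  t1 = min2(9, -6) = -6
  t2 = max2(9, -6) = 9
  t4 = sub(9, 9) = 0
  t6 = sub(-6, 0) = -6
  t8 = max2(-6, -6) = -6
  t9 = min2(-6, -9) = -9
  t12 = absv(-6) = 6
  t14 = max2(-9, 6) = 6

After the edit, cleaning proceeds:
  t9: a read changed (a6 -9->7) — executes, giving -6.
  t14: a read changed (t9 -9->-6) — executes, giving 6 — identical to its old value.

Demanding t14 again yields 6.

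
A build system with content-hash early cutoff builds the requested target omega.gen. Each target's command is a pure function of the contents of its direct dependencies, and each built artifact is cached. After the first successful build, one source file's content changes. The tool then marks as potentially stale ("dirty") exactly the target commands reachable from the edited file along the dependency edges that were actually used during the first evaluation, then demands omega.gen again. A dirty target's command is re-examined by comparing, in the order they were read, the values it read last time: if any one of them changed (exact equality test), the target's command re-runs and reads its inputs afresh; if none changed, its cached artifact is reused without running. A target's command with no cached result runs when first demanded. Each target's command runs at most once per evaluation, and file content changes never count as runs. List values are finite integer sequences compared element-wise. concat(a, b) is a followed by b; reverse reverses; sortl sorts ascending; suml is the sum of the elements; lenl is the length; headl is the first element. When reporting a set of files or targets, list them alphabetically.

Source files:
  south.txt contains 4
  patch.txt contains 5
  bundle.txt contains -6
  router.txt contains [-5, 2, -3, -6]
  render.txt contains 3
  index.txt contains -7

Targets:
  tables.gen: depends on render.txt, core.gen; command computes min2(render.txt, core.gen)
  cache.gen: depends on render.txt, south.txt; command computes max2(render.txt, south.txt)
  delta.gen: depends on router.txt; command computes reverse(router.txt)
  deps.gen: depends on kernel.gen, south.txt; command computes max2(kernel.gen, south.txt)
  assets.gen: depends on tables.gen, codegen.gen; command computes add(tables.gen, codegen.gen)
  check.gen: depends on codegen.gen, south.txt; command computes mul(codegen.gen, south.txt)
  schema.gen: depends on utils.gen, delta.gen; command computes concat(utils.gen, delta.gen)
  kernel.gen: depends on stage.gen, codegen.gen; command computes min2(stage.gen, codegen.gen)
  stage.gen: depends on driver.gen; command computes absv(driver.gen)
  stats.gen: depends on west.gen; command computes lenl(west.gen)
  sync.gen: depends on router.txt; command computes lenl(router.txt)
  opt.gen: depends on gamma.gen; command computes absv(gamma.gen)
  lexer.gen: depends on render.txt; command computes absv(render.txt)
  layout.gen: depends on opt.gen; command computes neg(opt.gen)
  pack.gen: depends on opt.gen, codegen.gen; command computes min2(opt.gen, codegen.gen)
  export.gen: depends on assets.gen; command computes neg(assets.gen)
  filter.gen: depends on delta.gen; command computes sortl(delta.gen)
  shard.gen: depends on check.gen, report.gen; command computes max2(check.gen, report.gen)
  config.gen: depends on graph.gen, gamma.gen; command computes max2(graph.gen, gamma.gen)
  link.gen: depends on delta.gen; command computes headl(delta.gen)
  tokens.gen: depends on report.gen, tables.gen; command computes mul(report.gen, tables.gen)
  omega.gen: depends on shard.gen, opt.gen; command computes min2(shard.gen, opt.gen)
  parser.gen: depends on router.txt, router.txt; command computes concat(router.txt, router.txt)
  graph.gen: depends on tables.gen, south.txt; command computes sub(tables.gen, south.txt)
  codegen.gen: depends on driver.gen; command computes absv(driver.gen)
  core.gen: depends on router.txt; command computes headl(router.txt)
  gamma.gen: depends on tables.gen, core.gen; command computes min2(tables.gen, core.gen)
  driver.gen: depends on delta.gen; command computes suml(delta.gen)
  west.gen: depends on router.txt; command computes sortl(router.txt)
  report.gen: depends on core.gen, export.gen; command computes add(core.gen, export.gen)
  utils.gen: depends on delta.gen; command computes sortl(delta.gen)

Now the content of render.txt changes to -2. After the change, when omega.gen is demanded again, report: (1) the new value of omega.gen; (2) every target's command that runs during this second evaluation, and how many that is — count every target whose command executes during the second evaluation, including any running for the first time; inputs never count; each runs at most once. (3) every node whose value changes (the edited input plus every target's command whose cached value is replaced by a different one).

New value of omega.gen: 5.
Target commands that run: tables.gen — 1 in total.
Values that change: render.txt.
Key observation: the change is absorbed at tables.gen — it re-runs but produces the same value, and the output's value is unchanged.

First evaluation (everything demanded from the output):
  core.gen = headl([-5, 2, -3, -6]) = -5
  delta.gen = reverse([-5, 2, -3, -6]) = [-6, -3, 2, -5]
  driver.gen = suml([-6, -3, 2, -5]) = -12
  codegen.gen = absv(-12) = 12
  check.gen = mul(12, 4) = 48
  tables.gen = min2(3, -5) = -5
  assets.gen = add(-5, 12) = 7
  export.gen = neg(7) = -7
  gamma.gen = min2(-5, -5) = -5
  opt.gen = absv(-5) = 5
  report.gen = add(-5, -7) = -12
  shard.gen = max2(48, -12) = 48
  omega.gen = min2(48, 5) = 5

Propagation after the edit:
  tables.gen: runs — render.txt 3->-2; result -5 (same value as before).
  assets.gen: checked — values it read are unchanged (tables.gen unchanged, codegen.gen unchanged); reused cached 7 without running.
  export.gen: checked — values it read are unchanged (assets.gen unchanged); reused cached -7 without running.
  gamma.gen: checked — values it read are unchanged (tables.gen unchanged, core.gen unchanged); reused cached -5 without running.
  opt.gen: checked — values it read are unchanged (gamma.gen unchanged); reused cached 5 without running.
  report.gen: checked — values it read are unchanged (core.gen unchanged, export.gen unchanged); reused cached -12 without running.
  shard.gen: checked — values it read are unchanged (check.gen unchanged, report.gen unchanged); reused cached 48 without running.
  omega.gen: checked — values it read are unchanged (shard.gen unchanged, opt.gen unchanged); reused cached 5 without running.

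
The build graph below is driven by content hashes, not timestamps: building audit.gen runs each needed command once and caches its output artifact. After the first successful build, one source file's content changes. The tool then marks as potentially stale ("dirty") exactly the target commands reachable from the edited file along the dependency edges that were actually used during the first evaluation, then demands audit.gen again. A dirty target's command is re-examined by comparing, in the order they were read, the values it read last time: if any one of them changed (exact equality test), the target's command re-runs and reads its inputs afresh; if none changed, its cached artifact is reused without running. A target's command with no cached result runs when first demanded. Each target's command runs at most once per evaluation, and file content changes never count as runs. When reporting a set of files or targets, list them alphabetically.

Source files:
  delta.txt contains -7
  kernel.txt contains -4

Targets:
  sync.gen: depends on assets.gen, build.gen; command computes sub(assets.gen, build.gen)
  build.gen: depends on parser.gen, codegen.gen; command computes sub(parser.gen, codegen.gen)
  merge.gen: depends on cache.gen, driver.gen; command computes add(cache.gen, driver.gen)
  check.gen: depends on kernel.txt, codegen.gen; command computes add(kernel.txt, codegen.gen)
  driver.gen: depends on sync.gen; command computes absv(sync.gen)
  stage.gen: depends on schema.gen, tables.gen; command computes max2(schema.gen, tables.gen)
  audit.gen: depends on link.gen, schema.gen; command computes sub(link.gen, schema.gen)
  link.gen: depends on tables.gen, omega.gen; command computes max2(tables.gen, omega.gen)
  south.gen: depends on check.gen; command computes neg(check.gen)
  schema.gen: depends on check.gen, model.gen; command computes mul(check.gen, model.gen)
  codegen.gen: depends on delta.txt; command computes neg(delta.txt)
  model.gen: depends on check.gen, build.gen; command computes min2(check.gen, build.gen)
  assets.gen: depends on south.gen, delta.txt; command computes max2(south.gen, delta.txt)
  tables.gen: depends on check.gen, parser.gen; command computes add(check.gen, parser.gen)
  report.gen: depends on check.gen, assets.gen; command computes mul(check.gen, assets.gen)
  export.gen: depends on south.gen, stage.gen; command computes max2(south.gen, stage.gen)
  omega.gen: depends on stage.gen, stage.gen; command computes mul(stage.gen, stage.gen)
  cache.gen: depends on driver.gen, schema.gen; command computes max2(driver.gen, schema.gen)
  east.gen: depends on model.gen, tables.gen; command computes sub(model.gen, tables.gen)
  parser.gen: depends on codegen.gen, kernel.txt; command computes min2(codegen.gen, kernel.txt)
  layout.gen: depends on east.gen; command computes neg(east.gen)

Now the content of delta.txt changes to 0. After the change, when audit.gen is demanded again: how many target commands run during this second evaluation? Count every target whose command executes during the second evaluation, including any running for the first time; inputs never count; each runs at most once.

Run set: audit.gen, build.gen, check.gen, codegen.gen, link.gen, model.gen, omega.gen, parser.gen, schema.gen, stage.gen, tables.gen (11 run).

Initial pass — values computed on the first demand:
  codegen.gen = neg(-7) = 7
  check.gen = add(-4, 7) = 3
  parser.gen = min2(7, -4) = -4
  build.gen = sub(-4, 7) = -11
  model.gen = min2(3, -11) = -11
  schema.gen = mul(3, -11) = -33
  tables.gen = add(3, -4) = -1
  stage.gen = max2(-33, -1) = -1
  omega.gen = mul(-1, -1) = 1
  link.gen = max2(-1, 1) = 1
  audit.gen = sub(1, -33) = 34

Second demand — change propagation:
  codegen.gen: re-runs because delta.txt -7->0; new result 0.
  check.gen: re-runs because codegen.gen 7->0; new result -4.
  parser.gen: re-runs because codegen.gen 7->0; new result -4 (unchanged).
  build.gen: re-runs because codegen.gen 7->0; new result -4.
  model.gen: re-runs because check.gen 3->-4; build.gen -11->-4; new result -4.
  schema.gen: re-runs because check.gen 3->-4; model.gen -11->-4; new result 16.
  tables.gen: re-runs because check.gen 3->-4; new result -8.
  stage.gen: re-runs because schema.gen -33->16; tables.gen -1->-8; new result 16.
  omega.gen: re-runs because stage.gen -1->16; stage.gen -1->16; new result 256.
  link.gen: re-runs because tables.gen -1->-8; omega.gen 1->256; new result 256.
  audit.gen: re-runs because link.gen 1->256; schema.gen -33->16; new result 240.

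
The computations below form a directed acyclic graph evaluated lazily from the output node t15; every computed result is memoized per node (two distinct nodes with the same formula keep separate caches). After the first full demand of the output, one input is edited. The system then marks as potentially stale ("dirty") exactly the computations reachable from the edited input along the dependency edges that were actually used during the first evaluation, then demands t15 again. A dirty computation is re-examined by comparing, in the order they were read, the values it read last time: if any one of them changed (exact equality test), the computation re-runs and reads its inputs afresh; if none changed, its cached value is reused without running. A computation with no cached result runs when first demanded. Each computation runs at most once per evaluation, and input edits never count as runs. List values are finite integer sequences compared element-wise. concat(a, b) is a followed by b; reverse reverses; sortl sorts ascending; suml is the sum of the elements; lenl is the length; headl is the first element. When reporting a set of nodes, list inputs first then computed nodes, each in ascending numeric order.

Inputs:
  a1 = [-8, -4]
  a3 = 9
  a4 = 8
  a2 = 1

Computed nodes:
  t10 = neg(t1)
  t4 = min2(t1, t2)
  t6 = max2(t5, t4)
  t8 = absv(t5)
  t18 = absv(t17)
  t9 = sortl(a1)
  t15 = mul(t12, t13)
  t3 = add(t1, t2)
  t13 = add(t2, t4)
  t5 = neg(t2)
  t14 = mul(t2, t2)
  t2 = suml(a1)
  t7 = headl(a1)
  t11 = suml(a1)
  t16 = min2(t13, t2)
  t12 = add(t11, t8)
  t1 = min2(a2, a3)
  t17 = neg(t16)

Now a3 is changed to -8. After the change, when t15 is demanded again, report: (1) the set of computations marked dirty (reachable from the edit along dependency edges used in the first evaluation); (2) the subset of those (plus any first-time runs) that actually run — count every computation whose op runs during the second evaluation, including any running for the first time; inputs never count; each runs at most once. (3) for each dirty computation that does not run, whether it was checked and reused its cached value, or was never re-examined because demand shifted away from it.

The edit dirties: t1, t4, t13, t15.
2 computations run: t1, t4.
Cache hits after checking: t13, t15.
Note the absorption at t4: it re-runs yet its value is the same, leaving the output's value untouched.

First demand of the output computes:
  t1 = min2(1, 9) = 1
  t2 = suml([-8, -4]) = -12
  t4 = min2(1, -12) = -12
  t5 = neg(-12) = 12
  t8 = absv(12) = 12
  t11 = suml([-8, -4]) = -12
  t12 = add(-12, 12) = 0
  t13 = add(-12, -12) = -24
  t15 = mul(0, -24) = 0

After the edit, cleaning proceeds:
  t1: a read changed (a3 9->-8) — executes, giving -8.
  t4: a read changed (t1 1->-8) — executes, giving -12 — identical to its old value.
  t13: dirty, but its reads are unchanged (t2 unchanged, t4 unchanged); cached -24 stands.
  t15: dirty, but its reads are unchanged (t12 unchanged, t13 unchanged); cached 0 stands.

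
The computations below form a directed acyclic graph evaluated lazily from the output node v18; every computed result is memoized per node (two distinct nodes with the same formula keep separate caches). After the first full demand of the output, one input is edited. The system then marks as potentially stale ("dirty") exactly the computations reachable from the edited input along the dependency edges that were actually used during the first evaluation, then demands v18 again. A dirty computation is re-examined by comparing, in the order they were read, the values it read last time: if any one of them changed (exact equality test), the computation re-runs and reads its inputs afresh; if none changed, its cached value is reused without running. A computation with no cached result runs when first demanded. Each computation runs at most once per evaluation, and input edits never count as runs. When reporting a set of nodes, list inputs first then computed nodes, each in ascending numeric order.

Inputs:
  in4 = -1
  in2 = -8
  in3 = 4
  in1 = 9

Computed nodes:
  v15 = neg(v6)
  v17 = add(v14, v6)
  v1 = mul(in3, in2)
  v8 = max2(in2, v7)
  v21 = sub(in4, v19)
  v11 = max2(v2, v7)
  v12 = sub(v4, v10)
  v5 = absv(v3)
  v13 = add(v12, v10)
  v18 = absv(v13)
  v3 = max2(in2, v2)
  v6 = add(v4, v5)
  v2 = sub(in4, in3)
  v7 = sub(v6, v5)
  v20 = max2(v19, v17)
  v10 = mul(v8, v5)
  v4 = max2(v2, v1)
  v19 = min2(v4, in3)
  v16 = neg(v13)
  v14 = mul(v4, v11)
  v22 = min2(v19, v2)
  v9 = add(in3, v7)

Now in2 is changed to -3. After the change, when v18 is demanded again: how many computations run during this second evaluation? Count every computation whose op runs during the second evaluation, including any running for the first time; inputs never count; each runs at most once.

First demand of the output computes:
  v1 = mul(4, -8) = -32
  v2 = sub(-1, 4) = -5
  v3 = max2(-8, -5) = -5
  v4 = max2(-5, -32) = -5
  v5 = absv(-5) = 5
  v6 = add(-5, 5) = 0
  v7 = sub(0, 5) = -5
  v8 = max2(-8, -5) = -5
  v10 = mul(-5, 5) = -25
  v12 = sub(-5, -25) = 20
  v13 = add(20, -25) = -5
  v18 = absv(-5) = 5

After the edit, cleaning proceeds:
  v1: a read changed (in2 -8->-3) — executes, giving -12.
  v3: a read changed (in2 -8->-3) — executes, giving -3.
  v4: a read changed (v1 -32->-12) — executes, giving -5 — identical to its old value.
  v5: a read changed (v3 -5->-3) — executes, giving 3.
  v6: a read changed (v5 5->3) — executes, giving -2.
  v7: a read changed (v6 0->-2; v5 5->3) — executes, giving -5 — identical to its old value.
  v8: a read changed (in2 -8->-3) — executes, giving -3.
  v10: a read changed (v8 -5->-3; v5 5->3) — executes, giving -9.
  v12: a read changed (v10 -25->-9) — executes, giving 4.
  v13: a read changed (v12 20->4; v10 -25->-9) — executes, giving -5 — identical to its old value.
  v18: dirty, but its reads are unchanged (v13 unchanged); cached 5 stands.

Note where the cutoff bites: v18 is checked, finds nothing changed, and keeps its cache.

10 computations run: v1, v3, v4, v5, v6, v7, v8, v10, v12, v13.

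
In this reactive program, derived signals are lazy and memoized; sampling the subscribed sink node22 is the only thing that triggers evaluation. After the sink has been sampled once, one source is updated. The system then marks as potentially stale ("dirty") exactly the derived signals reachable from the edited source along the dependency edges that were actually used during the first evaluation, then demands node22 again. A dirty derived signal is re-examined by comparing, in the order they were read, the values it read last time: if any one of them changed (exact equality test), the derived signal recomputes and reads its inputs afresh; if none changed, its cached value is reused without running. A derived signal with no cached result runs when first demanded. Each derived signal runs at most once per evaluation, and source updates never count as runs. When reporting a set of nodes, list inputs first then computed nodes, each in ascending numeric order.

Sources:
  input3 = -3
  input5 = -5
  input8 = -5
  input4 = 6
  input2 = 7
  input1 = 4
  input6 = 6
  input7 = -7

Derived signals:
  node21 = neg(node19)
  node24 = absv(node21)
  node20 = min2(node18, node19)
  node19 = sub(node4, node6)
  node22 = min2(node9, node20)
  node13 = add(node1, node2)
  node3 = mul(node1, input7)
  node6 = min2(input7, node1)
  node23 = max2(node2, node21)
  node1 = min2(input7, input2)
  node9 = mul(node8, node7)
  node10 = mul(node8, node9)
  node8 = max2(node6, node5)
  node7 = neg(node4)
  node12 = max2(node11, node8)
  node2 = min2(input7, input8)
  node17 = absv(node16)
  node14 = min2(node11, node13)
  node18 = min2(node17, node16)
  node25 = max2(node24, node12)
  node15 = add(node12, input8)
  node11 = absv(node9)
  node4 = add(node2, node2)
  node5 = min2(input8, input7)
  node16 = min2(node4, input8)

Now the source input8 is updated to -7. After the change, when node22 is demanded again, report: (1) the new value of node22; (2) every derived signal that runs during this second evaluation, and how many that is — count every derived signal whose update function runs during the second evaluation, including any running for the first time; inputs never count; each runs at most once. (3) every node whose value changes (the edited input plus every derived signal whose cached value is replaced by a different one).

Demanding node22 again yields -98.
3 derived signals run: node2, node5, node16.
The nodes whose values change: input8.
Note where the cutoff bites: node4 is checked, finds nothing changed, and keeps its cache.

First demand of the output computes:
  node1 = min2(-7, 7) = -7
  node2 = min2(-7, -5) = -7
  node4 = add(-7, -7) = -14
  node5 = min2(-5, -7) = -7
  node6 = min2(-7, -7) = -7
  node7 = neg(-14) = 14
  node8 = max2(-7, -7) = -7
  node9 = mul(-7, 14) = -98
  node16 = min2(-14, -5) = -14
  node17 = absv(-14) = 14
  node18 = min2(14, -14) = -14
  node19 = sub(-14, -7) = -7
  node20 = min2(-14, -7) = -14
  node22 = min2(-98, -14) = -98

After the edit, cleaning proceeds:
  node2: a read changed (input8 -5->-7) — executes, giving -7 — identical to its old value.
  node4: dirty, but its reads are unchanged (node2 unchanged, node2 unchanged); cached -14 stands.
  node5: a read changed (input8 -5->-7) — executes, giving -7 — identical to its old value.
  node7: dirty, but its reads are unchanged (node4 unchanged); cached 14 stands.
  node8: dirty, but its reads are unchanged (node6 unchanged, node5 unchanged); cached -7 stands.
  node9: dirty, but its reads are unchanged (node8 unchanged, node7 unchanged); cached -98 stands.
  node16: a read changed (input8 -5->-7) — executes, giving -14 — identical to its old value.
  node17: dirty, but its reads are unchanged (node16 unchanged); cached 14 stands.
  node18: dirty, but its reads are unchanged (node17 unchanged, node16 unchanged); cached -14 stands.
  node19: dirty, but its reads are unchanged (node4 unchanged, node6 unchanged); cached -7 stands.
  node20: dirty, but its reads are unchanged (node18 unchanged, node19 unchanged); cached -14 stands.
  node22: dirty, but its reads are unchanged (node9 unchanged, node20 unchanged); cached -98 stands.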